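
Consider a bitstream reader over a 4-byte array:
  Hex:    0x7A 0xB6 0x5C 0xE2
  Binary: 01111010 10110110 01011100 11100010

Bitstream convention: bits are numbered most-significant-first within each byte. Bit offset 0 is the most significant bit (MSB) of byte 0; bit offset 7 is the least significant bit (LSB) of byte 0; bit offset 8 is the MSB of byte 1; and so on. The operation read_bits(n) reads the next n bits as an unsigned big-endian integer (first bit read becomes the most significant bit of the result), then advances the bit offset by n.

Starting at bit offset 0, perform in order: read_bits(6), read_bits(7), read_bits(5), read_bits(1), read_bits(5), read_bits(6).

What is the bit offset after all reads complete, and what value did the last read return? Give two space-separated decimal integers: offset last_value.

Read 1: bits[0:6] width=6 -> value=30 (bin 011110); offset now 6 = byte 0 bit 6; 26 bits remain
Read 2: bits[6:13] width=7 -> value=86 (bin 1010110); offset now 13 = byte 1 bit 5; 19 bits remain
Read 3: bits[13:18] width=5 -> value=25 (bin 11001); offset now 18 = byte 2 bit 2; 14 bits remain
Read 4: bits[18:19] width=1 -> value=0 (bin 0); offset now 19 = byte 2 bit 3; 13 bits remain
Read 5: bits[19:24] width=5 -> value=28 (bin 11100); offset now 24 = byte 3 bit 0; 8 bits remain
Read 6: bits[24:30] width=6 -> value=56 (bin 111000); offset now 30 = byte 3 bit 6; 2 bits remain

Answer: 30 56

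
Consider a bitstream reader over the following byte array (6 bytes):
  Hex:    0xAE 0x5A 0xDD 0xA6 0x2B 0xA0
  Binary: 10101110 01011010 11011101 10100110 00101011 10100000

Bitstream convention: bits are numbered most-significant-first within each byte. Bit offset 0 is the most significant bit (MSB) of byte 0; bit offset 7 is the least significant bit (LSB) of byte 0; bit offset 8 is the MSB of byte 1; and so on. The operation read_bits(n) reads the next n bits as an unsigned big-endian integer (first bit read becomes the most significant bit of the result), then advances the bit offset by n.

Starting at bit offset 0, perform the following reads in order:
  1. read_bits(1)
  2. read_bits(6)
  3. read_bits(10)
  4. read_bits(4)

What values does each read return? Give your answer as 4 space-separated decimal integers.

Answer: 1 23 181 11

Derivation:
Read 1: bits[0:1] width=1 -> value=1 (bin 1); offset now 1 = byte 0 bit 1; 47 bits remain
Read 2: bits[1:7] width=6 -> value=23 (bin 010111); offset now 7 = byte 0 bit 7; 41 bits remain
Read 3: bits[7:17] width=10 -> value=181 (bin 0010110101); offset now 17 = byte 2 bit 1; 31 bits remain
Read 4: bits[17:21] width=4 -> value=11 (bin 1011); offset now 21 = byte 2 bit 5; 27 bits remain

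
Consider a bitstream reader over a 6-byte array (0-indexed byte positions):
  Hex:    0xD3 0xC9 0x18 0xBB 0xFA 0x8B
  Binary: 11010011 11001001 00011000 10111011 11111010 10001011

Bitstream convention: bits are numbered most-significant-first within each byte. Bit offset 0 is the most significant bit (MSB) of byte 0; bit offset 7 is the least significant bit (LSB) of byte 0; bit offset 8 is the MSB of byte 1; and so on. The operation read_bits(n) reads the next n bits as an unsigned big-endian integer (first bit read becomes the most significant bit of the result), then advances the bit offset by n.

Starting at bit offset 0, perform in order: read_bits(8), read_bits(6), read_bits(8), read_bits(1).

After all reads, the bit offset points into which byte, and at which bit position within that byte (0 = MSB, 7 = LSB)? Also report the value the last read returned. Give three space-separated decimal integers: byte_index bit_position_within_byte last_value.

Answer: 2 7 0

Derivation:
Read 1: bits[0:8] width=8 -> value=211 (bin 11010011); offset now 8 = byte 1 bit 0; 40 bits remain
Read 2: bits[8:14] width=6 -> value=50 (bin 110010); offset now 14 = byte 1 bit 6; 34 bits remain
Read 3: bits[14:22] width=8 -> value=70 (bin 01000110); offset now 22 = byte 2 bit 6; 26 bits remain
Read 4: bits[22:23] width=1 -> value=0 (bin 0); offset now 23 = byte 2 bit 7; 25 bits remain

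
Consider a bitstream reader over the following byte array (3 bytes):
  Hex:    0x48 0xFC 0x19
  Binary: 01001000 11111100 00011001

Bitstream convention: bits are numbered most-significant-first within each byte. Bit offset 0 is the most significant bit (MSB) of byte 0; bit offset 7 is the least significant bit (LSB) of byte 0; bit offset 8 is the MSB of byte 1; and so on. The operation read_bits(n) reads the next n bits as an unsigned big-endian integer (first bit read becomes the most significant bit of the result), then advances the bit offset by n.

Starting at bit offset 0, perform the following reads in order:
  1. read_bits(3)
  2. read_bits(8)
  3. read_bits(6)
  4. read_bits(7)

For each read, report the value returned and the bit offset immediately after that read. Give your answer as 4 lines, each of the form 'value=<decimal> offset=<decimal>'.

Answer: value=2 offset=3
value=71 offset=11
value=56 offset=17
value=25 offset=24

Derivation:
Read 1: bits[0:3] width=3 -> value=2 (bin 010); offset now 3 = byte 0 bit 3; 21 bits remain
Read 2: bits[3:11] width=8 -> value=71 (bin 01000111); offset now 11 = byte 1 bit 3; 13 bits remain
Read 3: bits[11:17] width=6 -> value=56 (bin 111000); offset now 17 = byte 2 bit 1; 7 bits remain
Read 4: bits[17:24] width=7 -> value=25 (bin 0011001); offset now 24 = byte 3 bit 0; 0 bits remain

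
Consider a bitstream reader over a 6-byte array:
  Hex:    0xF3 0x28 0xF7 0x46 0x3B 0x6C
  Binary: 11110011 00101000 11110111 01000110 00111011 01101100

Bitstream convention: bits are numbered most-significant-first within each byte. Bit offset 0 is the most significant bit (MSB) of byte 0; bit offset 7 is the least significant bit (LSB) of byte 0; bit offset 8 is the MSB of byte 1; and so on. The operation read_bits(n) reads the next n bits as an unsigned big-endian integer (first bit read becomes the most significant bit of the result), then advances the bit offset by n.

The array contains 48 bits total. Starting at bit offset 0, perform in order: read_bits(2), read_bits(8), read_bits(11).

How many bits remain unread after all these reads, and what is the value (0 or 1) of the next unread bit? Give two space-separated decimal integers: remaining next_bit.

Read 1: bits[0:2] width=2 -> value=3 (bin 11); offset now 2 = byte 0 bit 2; 46 bits remain
Read 2: bits[2:10] width=8 -> value=204 (bin 11001100); offset now 10 = byte 1 bit 2; 38 bits remain
Read 3: bits[10:21] width=11 -> value=1310 (bin 10100011110); offset now 21 = byte 2 bit 5; 27 bits remain

Answer: 27 1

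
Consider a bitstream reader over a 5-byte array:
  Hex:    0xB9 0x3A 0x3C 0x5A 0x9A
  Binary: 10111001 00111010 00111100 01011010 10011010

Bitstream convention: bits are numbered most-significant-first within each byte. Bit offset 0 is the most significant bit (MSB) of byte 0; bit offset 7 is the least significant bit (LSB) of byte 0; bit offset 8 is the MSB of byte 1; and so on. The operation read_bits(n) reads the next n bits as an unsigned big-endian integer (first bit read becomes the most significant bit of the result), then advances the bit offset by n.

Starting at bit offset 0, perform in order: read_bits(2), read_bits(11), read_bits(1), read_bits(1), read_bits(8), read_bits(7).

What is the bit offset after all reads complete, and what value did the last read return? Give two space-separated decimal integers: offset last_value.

Read 1: bits[0:2] width=2 -> value=2 (bin 10); offset now 2 = byte 0 bit 2; 38 bits remain
Read 2: bits[2:13] width=11 -> value=1831 (bin 11100100111); offset now 13 = byte 1 bit 5; 27 bits remain
Read 3: bits[13:14] width=1 -> value=0 (bin 0); offset now 14 = byte 1 bit 6; 26 bits remain
Read 4: bits[14:15] width=1 -> value=1 (bin 1); offset now 15 = byte 1 bit 7; 25 bits remain
Read 5: bits[15:23] width=8 -> value=30 (bin 00011110); offset now 23 = byte 2 bit 7; 17 bits remain
Read 6: bits[23:30] width=7 -> value=22 (bin 0010110); offset now 30 = byte 3 bit 6; 10 bits remain

Answer: 30 22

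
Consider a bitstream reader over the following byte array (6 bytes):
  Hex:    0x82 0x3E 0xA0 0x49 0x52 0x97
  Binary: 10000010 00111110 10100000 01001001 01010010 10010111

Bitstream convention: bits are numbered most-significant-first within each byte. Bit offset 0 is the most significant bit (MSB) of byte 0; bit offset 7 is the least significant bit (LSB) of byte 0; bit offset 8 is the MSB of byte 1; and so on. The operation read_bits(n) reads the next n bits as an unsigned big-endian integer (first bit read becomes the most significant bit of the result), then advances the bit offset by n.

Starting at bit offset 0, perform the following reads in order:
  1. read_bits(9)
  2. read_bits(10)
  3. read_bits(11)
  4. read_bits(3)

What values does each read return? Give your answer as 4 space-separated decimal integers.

Answer: 260 501 18 2

Derivation:
Read 1: bits[0:9] width=9 -> value=260 (bin 100000100); offset now 9 = byte 1 bit 1; 39 bits remain
Read 2: bits[9:19] width=10 -> value=501 (bin 0111110101); offset now 19 = byte 2 bit 3; 29 bits remain
Read 3: bits[19:30] width=11 -> value=18 (bin 00000010010); offset now 30 = byte 3 bit 6; 18 bits remain
Read 4: bits[30:33] width=3 -> value=2 (bin 010); offset now 33 = byte 4 bit 1; 15 bits remain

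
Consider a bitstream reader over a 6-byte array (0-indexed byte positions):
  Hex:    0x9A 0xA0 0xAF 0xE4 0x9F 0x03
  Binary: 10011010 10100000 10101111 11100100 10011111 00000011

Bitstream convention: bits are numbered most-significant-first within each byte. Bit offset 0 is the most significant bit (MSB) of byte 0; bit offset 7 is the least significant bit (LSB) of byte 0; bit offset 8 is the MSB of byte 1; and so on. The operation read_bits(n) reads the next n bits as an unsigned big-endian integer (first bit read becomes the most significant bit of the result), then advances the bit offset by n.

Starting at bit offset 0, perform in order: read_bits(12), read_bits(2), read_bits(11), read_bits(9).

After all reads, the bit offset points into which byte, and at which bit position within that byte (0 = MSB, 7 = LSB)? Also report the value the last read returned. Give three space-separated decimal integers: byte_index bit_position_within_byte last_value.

Read 1: bits[0:12] width=12 -> value=2474 (bin 100110101010); offset now 12 = byte 1 bit 4; 36 bits remain
Read 2: bits[12:14] width=2 -> value=0 (bin 00); offset now 14 = byte 1 bit 6; 34 bits remain
Read 3: bits[14:25] width=11 -> value=351 (bin 00101011111); offset now 25 = byte 3 bit 1; 23 bits remain
Read 4: bits[25:34] width=9 -> value=402 (bin 110010010); offset now 34 = byte 4 bit 2; 14 bits remain

Answer: 4 2 402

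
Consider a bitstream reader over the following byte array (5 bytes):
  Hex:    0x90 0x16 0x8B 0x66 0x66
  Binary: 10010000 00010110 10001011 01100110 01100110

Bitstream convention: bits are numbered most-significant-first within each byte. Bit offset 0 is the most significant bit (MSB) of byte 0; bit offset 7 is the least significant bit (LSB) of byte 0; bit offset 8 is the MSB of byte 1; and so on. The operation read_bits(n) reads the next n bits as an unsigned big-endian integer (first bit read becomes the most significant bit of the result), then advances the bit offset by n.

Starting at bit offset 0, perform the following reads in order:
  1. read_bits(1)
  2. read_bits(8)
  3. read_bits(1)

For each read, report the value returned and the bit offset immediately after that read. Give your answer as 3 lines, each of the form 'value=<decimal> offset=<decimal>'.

Read 1: bits[0:1] width=1 -> value=1 (bin 1); offset now 1 = byte 0 bit 1; 39 bits remain
Read 2: bits[1:9] width=8 -> value=32 (bin 00100000); offset now 9 = byte 1 bit 1; 31 bits remain
Read 3: bits[9:10] width=1 -> value=0 (bin 0); offset now 10 = byte 1 bit 2; 30 bits remain

Answer: value=1 offset=1
value=32 offset=9
value=0 offset=10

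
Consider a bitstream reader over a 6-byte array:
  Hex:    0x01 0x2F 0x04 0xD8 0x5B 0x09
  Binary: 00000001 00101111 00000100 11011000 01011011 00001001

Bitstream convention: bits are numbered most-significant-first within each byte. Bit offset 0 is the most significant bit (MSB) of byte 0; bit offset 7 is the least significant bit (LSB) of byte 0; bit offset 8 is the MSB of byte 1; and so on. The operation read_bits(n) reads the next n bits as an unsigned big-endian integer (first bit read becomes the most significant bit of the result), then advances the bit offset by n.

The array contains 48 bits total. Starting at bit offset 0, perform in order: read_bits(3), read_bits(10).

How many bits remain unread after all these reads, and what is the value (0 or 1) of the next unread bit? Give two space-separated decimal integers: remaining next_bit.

Read 1: bits[0:3] width=3 -> value=0 (bin 000); offset now 3 = byte 0 bit 3; 45 bits remain
Read 2: bits[3:13] width=10 -> value=37 (bin 0000100101); offset now 13 = byte 1 bit 5; 35 bits remain

Answer: 35 1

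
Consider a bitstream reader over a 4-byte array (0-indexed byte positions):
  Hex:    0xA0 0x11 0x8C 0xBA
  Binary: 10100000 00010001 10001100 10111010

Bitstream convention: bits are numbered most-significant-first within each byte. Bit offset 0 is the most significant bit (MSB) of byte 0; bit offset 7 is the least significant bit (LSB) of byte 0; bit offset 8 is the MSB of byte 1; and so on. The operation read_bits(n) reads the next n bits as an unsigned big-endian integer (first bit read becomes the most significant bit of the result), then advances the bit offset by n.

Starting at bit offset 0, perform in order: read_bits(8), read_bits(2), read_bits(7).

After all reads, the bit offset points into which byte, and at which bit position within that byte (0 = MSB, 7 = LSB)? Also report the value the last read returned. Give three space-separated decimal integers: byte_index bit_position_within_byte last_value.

Answer: 2 1 35

Derivation:
Read 1: bits[0:8] width=8 -> value=160 (bin 10100000); offset now 8 = byte 1 bit 0; 24 bits remain
Read 2: bits[8:10] width=2 -> value=0 (bin 00); offset now 10 = byte 1 bit 2; 22 bits remain
Read 3: bits[10:17] width=7 -> value=35 (bin 0100011); offset now 17 = byte 2 bit 1; 15 bits remain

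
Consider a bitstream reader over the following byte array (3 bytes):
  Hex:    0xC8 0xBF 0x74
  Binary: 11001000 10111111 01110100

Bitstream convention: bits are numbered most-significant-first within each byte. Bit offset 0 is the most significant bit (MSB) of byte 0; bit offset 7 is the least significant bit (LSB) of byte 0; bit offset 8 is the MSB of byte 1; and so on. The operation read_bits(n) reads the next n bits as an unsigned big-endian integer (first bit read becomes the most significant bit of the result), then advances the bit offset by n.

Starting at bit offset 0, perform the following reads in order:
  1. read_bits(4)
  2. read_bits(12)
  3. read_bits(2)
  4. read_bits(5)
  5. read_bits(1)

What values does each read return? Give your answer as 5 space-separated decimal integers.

Answer: 12 2239 1 26 0

Derivation:
Read 1: bits[0:4] width=4 -> value=12 (bin 1100); offset now 4 = byte 0 bit 4; 20 bits remain
Read 2: bits[4:16] width=12 -> value=2239 (bin 100010111111); offset now 16 = byte 2 bit 0; 8 bits remain
Read 3: bits[16:18] width=2 -> value=1 (bin 01); offset now 18 = byte 2 bit 2; 6 bits remain
Read 4: bits[18:23] width=5 -> value=26 (bin 11010); offset now 23 = byte 2 bit 7; 1 bits remain
Read 5: bits[23:24] width=1 -> value=0 (bin 0); offset now 24 = byte 3 bit 0; 0 bits remain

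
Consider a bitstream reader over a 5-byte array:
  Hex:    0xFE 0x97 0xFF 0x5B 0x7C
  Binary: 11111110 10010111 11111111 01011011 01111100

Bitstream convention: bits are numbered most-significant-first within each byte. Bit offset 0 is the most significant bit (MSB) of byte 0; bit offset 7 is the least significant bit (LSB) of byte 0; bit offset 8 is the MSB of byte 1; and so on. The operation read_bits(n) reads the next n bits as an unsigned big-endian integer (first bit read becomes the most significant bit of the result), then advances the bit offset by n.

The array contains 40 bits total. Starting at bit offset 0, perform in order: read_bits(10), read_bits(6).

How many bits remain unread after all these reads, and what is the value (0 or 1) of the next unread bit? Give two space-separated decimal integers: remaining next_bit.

Read 1: bits[0:10] width=10 -> value=1018 (bin 1111111010); offset now 10 = byte 1 bit 2; 30 bits remain
Read 2: bits[10:16] width=6 -> value=23 (bin 010111); offset now 16 = byte 2 bit 0; 24 bits remain

Answer: 24 1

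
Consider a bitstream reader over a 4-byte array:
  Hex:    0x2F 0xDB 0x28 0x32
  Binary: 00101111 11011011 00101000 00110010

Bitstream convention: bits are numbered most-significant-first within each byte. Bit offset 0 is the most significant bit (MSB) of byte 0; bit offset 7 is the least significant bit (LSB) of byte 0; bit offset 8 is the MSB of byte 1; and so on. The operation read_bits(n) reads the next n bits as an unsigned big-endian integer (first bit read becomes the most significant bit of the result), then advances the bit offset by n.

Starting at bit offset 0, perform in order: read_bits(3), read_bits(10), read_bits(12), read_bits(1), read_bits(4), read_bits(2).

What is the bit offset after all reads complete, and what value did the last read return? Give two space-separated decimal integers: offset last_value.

Answer: 32 2

Derivation:
Read 1: bits[0:3] width=3 -> value=1 (bin 001); offset now 3 = byte 0 bit 3; 29 bits remain
Read 2: bits[3:13] width=10 -> value=507 (bin 0111111011); offset now 13 = byte 1 bit 5; 19 bits remain
Read 3: bits[13:25] width=12 -> value=1616 (bin 011001010000); offset now 25 = byte 3 bit 1; 7 bits remain
Read 4: bits[25:26] width=1 -> value=0 (bin 0); offset now 26 = byte 3 bit 2; 6 bits remain
Read 5: bits[26:30] width=4 -> value=12 (bin 1100); offset now 30 = byte 3 bit 6; 2 bits remain
Read 6: bits[30:32] width=2 -> value=2 (bin 10); offset now 32 = byte 4 bit 0; 0 bits remain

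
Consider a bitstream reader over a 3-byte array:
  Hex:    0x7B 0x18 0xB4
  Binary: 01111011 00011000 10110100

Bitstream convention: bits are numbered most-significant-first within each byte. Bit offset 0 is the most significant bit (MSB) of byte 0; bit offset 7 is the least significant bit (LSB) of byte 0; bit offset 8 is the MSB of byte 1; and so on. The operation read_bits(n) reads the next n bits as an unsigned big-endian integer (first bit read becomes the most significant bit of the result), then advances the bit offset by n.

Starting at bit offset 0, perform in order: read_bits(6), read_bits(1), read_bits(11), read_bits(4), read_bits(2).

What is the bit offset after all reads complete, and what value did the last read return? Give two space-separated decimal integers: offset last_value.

Read 1: bits[0:6] width=6 -> value=30 (bin 011110); offset now 6 = byte 0 bit 6; 18 bits remain
Read 2: bits[6:7] width=1 -> value=1 (bin 1); offset now 7 = byte 0 bit 7; 17 bits remain
Read 3: bits[7:18] width=11 -> value=1122 (bin 10001100010); offset now 18 = byte 2 bit 2; 6 bits remain
Read 4: bits[18:22] width=4 -> value=13 (bin 1101); offset now 22 = byte 2 bit 6; 2 bits remain
Read 5: bits[22:24] width=2 -> value=0 (bin 00); offset now 24 = byte 3 bit 0; 0 bits remain

Answer: 24 0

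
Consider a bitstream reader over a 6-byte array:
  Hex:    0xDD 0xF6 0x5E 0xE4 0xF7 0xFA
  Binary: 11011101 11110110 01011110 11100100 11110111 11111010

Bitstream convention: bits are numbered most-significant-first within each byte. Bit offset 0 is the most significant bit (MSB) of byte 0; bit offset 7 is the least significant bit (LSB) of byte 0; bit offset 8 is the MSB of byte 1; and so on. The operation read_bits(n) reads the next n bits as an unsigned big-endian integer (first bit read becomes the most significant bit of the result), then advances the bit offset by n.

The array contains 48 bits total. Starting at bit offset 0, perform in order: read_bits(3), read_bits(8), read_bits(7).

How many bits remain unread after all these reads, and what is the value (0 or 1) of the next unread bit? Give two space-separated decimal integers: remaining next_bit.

Answer: 30 0

Derivation:
Read 1: bits[0:3] width=3 -> value=6 (bin 110); offset now 3 = byte 0 bit 3; 45 bits remain
Read 2: bits[3:11] width=8 -> value=239 (bin 11101111); offset now 11 = byte 1 bit 3; 37 bits remain
Read 3: bits[11:18] width=7 -> value=89 (bin 1011001); offset now 18 = byte 2 bit 2; 30 bits remain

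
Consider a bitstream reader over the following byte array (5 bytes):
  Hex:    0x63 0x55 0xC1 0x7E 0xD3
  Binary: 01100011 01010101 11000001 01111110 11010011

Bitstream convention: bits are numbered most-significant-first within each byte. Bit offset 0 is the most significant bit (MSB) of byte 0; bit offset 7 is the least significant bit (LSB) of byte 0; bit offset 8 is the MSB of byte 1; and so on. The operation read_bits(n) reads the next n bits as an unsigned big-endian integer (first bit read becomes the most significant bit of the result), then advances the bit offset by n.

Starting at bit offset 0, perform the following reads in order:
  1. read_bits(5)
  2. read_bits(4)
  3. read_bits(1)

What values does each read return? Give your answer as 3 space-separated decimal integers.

Read 1: bits[0:5] width=5 -> value=12 (bin 01100); offset now 5 = byte 0 bit 5; 35 bits remain
Read 2: bits[5:9] width=4 -> value=6 (bin 0110); offset now 9 = byte 1 bit 1; 31 bits remain
Read 3: bits[9:10] width=1 -> value=1 (bin 1); offset now 10 = byte 1 bit 2; 30 bits remain

Answer: 12 6 1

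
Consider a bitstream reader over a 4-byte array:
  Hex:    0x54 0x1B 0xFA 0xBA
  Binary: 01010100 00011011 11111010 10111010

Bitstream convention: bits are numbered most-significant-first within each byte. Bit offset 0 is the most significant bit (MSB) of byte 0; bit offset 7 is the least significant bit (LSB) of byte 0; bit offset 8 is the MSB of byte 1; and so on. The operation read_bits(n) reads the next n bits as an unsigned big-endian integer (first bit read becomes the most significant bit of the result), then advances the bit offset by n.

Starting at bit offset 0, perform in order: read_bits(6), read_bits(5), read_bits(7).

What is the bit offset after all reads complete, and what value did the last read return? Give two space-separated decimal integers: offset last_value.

Read 1: bits[0:6] width=6 -> value=21 (bin 010101); offset now 6 = byte 0 bit 6; 26 bits remain
Read 2: bits[6:11] width=5 -> value=0 (bin 00000); offset now 11 = byte 1 bit 3; 21 bits remain
Read 3: bits[11:18] width=7 -> value=111 (bin 1101111); offset now 18 = byte 2 bit 2; 14 bits remain

Answer: 18 111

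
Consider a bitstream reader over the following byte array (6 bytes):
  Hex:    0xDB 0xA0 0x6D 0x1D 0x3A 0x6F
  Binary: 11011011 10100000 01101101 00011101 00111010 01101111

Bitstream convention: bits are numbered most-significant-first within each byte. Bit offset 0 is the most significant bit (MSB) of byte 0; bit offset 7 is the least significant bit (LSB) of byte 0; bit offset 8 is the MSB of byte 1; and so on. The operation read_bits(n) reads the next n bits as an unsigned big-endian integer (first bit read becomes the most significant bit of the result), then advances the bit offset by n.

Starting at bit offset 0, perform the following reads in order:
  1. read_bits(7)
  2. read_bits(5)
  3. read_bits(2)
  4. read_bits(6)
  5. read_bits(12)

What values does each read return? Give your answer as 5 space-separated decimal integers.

Answer: 109 26 0 6 3357

Derivation:
Read 1: bits[0:7] width=7 -> value=109 (bin 1101101); offset now 7 = byte 0 bit 7; 41 bits remain
Read 2: bits[7:12] width=5 -> value=26 (bin 11010); offset now 12 = byte 1 bit 4; 36 bits remain
Read 3: bits[12:14] width=2 -> value=0 (bin 00); offset now 14 = byte 1 bit 6; 34 bits remain
Read 4: bits[14:20] width=6 -> value=6 (bin 000110); offset now 20 = byte 2 bit 4; 28 bits remain
Read 5: bits[20:32] width=12 -> value=3357 (bin 110100011101); offset now 32 = byte 4 bit 0; 16 bits remain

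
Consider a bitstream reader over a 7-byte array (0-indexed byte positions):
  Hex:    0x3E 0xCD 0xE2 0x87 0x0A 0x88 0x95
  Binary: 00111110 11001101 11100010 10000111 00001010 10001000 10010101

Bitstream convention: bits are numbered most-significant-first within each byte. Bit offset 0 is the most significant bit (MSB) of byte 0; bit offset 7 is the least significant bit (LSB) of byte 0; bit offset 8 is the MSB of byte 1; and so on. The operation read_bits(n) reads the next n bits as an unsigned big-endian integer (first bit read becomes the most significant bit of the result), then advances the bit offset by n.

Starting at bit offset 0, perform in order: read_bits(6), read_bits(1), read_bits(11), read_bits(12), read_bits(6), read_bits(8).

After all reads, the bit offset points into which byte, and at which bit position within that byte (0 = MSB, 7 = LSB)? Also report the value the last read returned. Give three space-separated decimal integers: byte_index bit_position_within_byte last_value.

Read 1: bits[0:6] width=6 -> value=15 (bin 001111); offset now 6 = byte 0 bit 6; 50 bits remain
Read 2: bits[6:7] width=1 -> value=1 (bin 1); offset now 7 = byte 0 bit 7; 49 bits remain
Read 3: bits[7:18] width=11 -> value=823 (bin 01100110111); offset now 18 = byte 2 bit 2; 38 bits remain
Read 4: bits[18:30] width=12 -> value=2209 (bin 100010100001); offset now 30 = byte 3 bit 6; 26 bits remain
Read 5: bits[30:36] width=6 -> value=48 (bin 110000); offset now 36 = byte 4 bit 4; 20 bits remain
Read 6: bits[36:44] width=8 -> value=168 (bin 10101000); offset now 44 = byte 5 bit 4; 12 bits remain

Answer: 5 4 168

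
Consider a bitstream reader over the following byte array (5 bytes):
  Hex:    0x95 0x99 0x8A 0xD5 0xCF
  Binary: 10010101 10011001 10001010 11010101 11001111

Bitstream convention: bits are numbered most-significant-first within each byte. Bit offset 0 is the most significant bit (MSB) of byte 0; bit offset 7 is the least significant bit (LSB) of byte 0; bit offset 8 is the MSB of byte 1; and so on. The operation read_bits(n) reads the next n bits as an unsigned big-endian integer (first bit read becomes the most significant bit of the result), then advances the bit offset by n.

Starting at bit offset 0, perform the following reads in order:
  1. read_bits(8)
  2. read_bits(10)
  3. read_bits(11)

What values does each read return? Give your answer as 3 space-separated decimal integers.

Answer: 149 614 346

Derivation:
Read 1: bits[0:8] width=8 -> value=149 (bin 10010101); offset now 8 = byte 1 bit 0; 32 bits remain
Read 2: bits[8:18] width=10 -> value=614 (bin 1001100110); offset now 18 = byte 2 bit 2; 22 bits remain
Read 3: bits[18:29] width=11 -> value=346 (bin 00101011010); offset now 29 = byte 3 bit 5; 11 bits remain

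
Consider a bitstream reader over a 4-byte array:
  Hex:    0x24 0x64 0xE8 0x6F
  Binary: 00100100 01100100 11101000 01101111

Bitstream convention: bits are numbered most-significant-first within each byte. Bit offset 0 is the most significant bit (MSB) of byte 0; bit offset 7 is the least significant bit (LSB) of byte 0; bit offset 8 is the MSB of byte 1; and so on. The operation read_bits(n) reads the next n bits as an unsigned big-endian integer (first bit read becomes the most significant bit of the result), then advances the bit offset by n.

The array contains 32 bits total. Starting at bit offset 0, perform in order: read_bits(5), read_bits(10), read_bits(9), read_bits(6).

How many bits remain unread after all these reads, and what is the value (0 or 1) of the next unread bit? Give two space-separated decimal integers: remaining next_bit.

Answer: 2 1

Derivation:
Read 1: bits[0:5] width=5 -> value=4 (bin 00100); offset now 5 = byte 0 bit 5; 27 bits remain
Read 2: bits[5:15] width=10 -> value=562 (bin 1000110010); offset now 15 = byte 1 bit 7; 17 bits remain
Read 3: bits[15:24] width=9 -> value=232 (bin 011101000); offset now 24 = byte 3 bit 0; 8 bits remain
Read 4: bits[24:30] width=6 -> value=27 (bin 011011); offset now 30 = byte 3 bit 6; 2 bits remain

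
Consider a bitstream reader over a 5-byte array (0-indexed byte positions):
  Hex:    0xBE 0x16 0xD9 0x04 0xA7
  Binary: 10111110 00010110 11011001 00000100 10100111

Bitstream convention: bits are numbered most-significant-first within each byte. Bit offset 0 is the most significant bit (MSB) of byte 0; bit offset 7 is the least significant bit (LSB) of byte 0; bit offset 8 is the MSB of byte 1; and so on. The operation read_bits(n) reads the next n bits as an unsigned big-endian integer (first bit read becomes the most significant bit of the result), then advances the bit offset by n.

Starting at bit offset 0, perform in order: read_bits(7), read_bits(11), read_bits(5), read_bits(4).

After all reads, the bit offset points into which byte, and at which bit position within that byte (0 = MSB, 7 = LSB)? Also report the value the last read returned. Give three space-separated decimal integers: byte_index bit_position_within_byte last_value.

Answer: 3 3 8

Derivation:
Read 1: bits[0:7] width=7 -> value=95 (bin 1011111); offset now 7 = byte 0 bit 7; 33 bits remain
Read 2: bits[7:18] width=11 -> value=91 (bin 00001011011); offset now 18 = byte 2 bit 2; 22 bits remain
Read 3: bits[18:23] width=5 -> value=12 (bin 01100); offset now 23 = byte 2 bit 7; 17 bits remain
Read 4: bits[23:27] width=4 -> value=8 (bin 1000); offset now 27 = byte 3 bit 3; 13 bits remain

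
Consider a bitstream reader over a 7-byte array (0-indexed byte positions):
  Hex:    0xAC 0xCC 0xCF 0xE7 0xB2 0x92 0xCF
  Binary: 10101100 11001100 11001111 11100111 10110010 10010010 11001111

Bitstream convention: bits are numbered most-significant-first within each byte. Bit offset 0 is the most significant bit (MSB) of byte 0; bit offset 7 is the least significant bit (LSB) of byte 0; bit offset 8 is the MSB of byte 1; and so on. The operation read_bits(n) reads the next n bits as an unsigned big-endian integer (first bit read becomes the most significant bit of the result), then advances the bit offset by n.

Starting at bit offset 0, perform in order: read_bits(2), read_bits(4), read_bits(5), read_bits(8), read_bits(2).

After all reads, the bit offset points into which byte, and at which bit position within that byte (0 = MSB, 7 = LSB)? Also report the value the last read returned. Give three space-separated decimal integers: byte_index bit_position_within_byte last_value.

Read 1: bits[0:2] width=2 -> value=2 (bin 10); offset now 2 = byte 0 bit 2; 54 bits remain
Read 2: bits[2:6] width=4 -> value=11 (bin 1011); offset now 6 = byte 0 bit 6; 50 bits remain
Read 3: bits[6:11] width=5 -> value=6 (bin 00110); offset now 11 = byte 1 bit 3; 45 bits remain
Read 4: bits[11:19] width=8 -> value=102 (bin 01100110); offset now 19 = byte 2 bit 3; 37 bits remain
Read 5: bits[19:21] width=2 -> value=1 (bin 01); offset now 21 = byte 2 bit 5; 35 bits remain

Answer: 2 5 1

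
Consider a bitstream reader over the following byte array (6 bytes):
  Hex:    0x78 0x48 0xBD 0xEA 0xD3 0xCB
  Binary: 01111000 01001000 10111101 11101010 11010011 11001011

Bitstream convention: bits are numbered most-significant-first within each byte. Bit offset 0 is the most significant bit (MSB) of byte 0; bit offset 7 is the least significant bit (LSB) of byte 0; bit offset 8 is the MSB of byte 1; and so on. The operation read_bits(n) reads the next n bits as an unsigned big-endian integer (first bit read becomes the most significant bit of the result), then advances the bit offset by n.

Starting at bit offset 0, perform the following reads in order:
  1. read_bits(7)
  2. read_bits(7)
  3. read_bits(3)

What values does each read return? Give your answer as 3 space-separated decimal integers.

Answer: 60 18 1

Derivation:
Read 1: bits[0:7] width=7 -> value=60 (bin 0111100); offset now 7 = byte 0 bit 7; 41 bits remain
Read 2: bits[7:14] width=7 -> value=18 (bin 0010010); offset now 14 = byte 1 bit 6; 34 bits remain
Read 3: bits[14:17] width=3 -> value=1 (bin 001); offset now 17 = byte 2 bit 1; 31 bits remain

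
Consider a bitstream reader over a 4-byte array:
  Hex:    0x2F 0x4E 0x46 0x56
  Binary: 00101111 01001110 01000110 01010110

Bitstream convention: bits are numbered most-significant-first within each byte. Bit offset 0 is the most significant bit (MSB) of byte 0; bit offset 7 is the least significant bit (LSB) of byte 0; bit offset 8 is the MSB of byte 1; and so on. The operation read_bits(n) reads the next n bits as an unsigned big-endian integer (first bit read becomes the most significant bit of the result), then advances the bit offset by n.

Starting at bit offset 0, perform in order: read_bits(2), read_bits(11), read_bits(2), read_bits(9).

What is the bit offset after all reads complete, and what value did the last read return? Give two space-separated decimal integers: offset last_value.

Read 1: bits[0:2] width=2 -> value=0 (bin 00); offset now 2 = byte 0 bit 2; 30 bits remain
Read 2: bits[2:13] width=11 -> value=1513 (bin 10111101001); offset now 13 = byte 1 bit 5; 19 bits remain
Read 3: bits[13:15] width=2 -> value=3 (bin 11); offset now 15 = byte 1 bit 7; 17 bits remain
Read 4: bits[15:24] width=9 -> value=70 (bin 001000110); offset now 24 = byte 3 bit 0; 8 bits remain

Answer: 24 70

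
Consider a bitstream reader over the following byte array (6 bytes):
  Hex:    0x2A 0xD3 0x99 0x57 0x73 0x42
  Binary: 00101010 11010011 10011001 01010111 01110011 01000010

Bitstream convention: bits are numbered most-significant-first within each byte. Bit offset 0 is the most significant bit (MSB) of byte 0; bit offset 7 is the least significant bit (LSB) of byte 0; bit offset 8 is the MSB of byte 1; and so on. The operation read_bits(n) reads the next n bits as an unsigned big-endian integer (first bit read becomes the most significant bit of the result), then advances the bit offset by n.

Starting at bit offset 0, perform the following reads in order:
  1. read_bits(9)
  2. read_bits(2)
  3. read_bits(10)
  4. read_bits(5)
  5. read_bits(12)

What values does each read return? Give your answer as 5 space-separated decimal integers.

Answer: 85 2 627 5 1500

Derivation:
Read 1: bits[0:9] width=9 -> value=85 (bin 001010101); offset now 9 = byte 1 bit 1; 39 bits remain
Read 2: bits[9:11] width=2 -> value=2 (bin 10); offset now 11 = byte 1 bit 3; 37 bits remain
Read 3: bits[11:21] width=10 -> value=627 (bin 1001110011); offset now 21 = byte 2 bit 5; 27 bits remain
Read 4: bits[21:26] width=5 -> value=5 (bin 00101); offset now 26 = byte 3 bit 2; 22 bits remain
Read 5: bits[26:38] width=12 -> value=1500 (bin 010111011100); offset now 38 = byte 4 bit 6; 10 bits remain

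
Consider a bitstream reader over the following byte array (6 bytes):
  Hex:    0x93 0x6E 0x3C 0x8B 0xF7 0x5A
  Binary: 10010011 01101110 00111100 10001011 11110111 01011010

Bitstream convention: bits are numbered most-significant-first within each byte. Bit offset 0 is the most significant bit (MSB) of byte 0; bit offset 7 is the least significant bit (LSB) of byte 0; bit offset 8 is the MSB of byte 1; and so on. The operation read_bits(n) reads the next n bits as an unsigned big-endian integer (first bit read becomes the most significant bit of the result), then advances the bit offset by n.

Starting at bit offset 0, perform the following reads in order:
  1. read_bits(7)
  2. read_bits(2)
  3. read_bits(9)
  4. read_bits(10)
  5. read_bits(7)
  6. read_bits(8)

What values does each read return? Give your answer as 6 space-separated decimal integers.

Read 1: bits[0:7] width=7 -> value=73 (bin 1001001); offset now 7 = byte 0 bit 7; 41 bits remain
Read 2: bits[7:9] width=2 -> value=2 (bin 10); offset now 9 = byte 1 bit 1; 39 bits remain
Read 3: bits[9:18] width=9 -> value=440 (bin 110111000); offset now 18 = byte 2 bit 2; 30 bits remain
Read 4: bits[18:28] width=10 -> value=968 (bin 1111001000); offset now 28 = byte 3 bit 4; 20 bits remain
Read 5: bits[28:35] width=7 -> value=95 (bin 1011111); offset now 35 = byte 4 bit 3; 13 bits remain
Read 6: bits[35:43] width=8 -> value=186 (bin 10111010); offset now 43 = byte 5 bit 3; 5 bits remain

Answer: 73 2 440 968 95 186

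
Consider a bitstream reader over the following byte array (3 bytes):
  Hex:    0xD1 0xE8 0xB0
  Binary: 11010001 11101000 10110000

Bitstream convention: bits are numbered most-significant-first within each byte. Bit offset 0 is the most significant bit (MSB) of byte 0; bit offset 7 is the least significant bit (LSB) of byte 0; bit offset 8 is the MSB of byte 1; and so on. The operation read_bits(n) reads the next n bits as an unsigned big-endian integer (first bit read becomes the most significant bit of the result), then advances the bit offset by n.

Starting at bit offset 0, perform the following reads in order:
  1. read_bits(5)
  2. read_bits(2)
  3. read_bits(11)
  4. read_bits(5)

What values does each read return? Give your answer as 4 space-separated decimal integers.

Answer: 26 0 1954 24

Derivation:
Read 1: bits[0:5] width=5 -> value=26 (bin 11010); offset now 5 = byte 0 bit 5; 19 bits remain
Read 2: bits[5:7] width=2 -> value=0 (bin 00); offset now 7 = byte 0 bit 7; 17 bits remain
Read 3: bits[7:18] width=11 -> value=1954 (bin 11110100010); offset now 18 = byte 2 bit 2; 6 bits remain
Read 4: bits[18:23] width=5 -> value=24 (bin 11000); offset now 23 = byte 2 bit 7; 1 bits remain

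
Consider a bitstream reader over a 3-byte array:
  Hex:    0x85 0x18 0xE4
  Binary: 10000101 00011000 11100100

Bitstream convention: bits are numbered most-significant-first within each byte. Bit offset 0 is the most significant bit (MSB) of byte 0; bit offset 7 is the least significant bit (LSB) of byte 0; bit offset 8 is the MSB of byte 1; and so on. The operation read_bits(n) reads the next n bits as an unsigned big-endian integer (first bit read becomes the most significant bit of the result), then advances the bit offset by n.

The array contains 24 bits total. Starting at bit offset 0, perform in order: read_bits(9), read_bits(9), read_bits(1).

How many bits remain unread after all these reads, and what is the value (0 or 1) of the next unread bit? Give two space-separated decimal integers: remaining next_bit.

Answer: 5 0

Derivation:
Read 1: bits[0:9] width=9 -> value=266 (bin 100001010); offset now 9 = byte 1 bit 1; 15 bits remain
Read 2: bits[9:18] width=9 -> value=99 (bin 001100011); offset now 18 = byte 2 bit 2; 6 bits remain
Read 3: bits[18:19] width=1 -> value=1 (bin 1); offset now 19 = byte 2 bit 3; 5 bits remain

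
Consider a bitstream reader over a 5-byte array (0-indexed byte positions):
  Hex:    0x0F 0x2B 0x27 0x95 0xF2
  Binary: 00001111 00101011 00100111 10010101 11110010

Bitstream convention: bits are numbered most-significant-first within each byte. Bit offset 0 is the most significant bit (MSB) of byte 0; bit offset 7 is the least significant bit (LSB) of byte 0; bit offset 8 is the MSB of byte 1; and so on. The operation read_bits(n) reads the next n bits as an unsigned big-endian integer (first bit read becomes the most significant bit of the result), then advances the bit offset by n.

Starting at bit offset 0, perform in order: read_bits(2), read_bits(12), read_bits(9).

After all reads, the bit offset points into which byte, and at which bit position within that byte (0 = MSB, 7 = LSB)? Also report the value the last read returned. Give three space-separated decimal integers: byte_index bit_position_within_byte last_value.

Read 1: bits[0:2] width=2 -> value=0 (bin 00); offset now 2 = byte 0 bit 2; 38 bits remain
Read 2: bits[2:14] width=12 -> value=970 (bin 001111001010); offset now 14 = byte 1 bit 6; 26 bits remain
Read 3: bits[14:23] width=9 -> value=403 (bin 110010011); offset now 23 = byte 2 bit 7; 17 bits remain

Answer: 2 7 403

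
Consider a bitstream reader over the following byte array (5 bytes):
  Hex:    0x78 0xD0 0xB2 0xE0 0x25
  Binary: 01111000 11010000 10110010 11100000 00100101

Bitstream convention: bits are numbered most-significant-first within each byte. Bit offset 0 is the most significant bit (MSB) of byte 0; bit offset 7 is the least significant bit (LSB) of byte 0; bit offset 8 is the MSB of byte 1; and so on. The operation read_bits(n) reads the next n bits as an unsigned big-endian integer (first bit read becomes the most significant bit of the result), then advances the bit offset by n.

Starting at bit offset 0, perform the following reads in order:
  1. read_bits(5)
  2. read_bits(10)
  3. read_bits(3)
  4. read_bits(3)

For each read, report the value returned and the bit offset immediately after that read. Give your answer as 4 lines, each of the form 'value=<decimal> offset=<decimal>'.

Read 1: bits[0:5] width=5 -> value=15 (bin 01111); offset now 5 = byte 0 bit 5; 35 bits remain
Read 2: bits[5:15] width=10 -> value=104 (bin 0001101000); offset now 15 = byte 1 bit 7; 25 bits remain
Read 3: bits[15:18] width=3 -> value=2 (bin 010); offset now 18 = byte 2 bit 2; 22 bits remain
Read 4: bits[18:21] width=3 -> value=6 (bin 110); offset now 21 = byte 2 bit 5; 19 bits remain

Answer: value=15 offset=5
value=104 offset=15
value=2 offset=18
value=6 offset=21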